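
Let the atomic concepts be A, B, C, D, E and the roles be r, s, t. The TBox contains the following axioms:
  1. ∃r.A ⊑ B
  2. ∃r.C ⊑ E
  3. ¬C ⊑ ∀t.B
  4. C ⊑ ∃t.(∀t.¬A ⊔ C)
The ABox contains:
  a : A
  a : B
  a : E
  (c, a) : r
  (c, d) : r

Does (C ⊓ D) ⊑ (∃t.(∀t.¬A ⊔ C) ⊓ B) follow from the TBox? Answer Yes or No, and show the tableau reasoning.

1. (C ⊓ D) ⊑ (∃t.(∀t.¬A ⊔ C) ⊓ B)  ⇔  ((C ⊓ D) ⊓ (∀t.(∃t.A ⊓ ¬C) ⊔ ¬B)) unsat w.r.t. T
   apply at x₀: C⊑∃t.(∀t.¬A ⊔ C)
   open: L(x₀) ⊇ {C, D, ¬B, ∀r.¬A, ∀r.¬C, …} (+ ∃-successors)
2. Hence (C ⊓ D) ⊑ (∃t.(∀t.¬A ⊔ C) ⊓ B): not entailed.

No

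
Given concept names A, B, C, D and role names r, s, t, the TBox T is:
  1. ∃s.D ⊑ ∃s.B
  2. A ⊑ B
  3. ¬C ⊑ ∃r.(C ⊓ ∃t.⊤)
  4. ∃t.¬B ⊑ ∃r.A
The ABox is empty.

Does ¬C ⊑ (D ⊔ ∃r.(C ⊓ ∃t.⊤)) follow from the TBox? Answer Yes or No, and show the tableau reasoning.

1. ¬C ⊑ (D ⊔ ∃r.(C ⊓ ∃t.⊤))  ⇔  (¬C ⊓ (¬D ⊓ ∀r.(¬C ⊔ ∀t.⊥))) unsat w.r.t. T
   all branches close; clash ⊥ at an ∃-successor
2. Hence ¬C ⊑ (D ⊔ ∃r.(C ⊓ ∃t.⊤)): entailed.

Yes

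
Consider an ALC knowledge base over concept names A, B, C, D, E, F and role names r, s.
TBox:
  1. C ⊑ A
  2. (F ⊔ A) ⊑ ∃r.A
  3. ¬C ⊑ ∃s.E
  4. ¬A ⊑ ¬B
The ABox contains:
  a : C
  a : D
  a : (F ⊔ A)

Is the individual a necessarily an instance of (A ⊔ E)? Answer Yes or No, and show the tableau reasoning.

Yes

1. a : (A ⊔ E)?  L(a) = {C, D, (F ⊔ A)} ∪ {(¬A ⊓ ¬E)}
   clash {A, ¬A} at a — a ∈ (A ⊔ E)
2. Hence a : (A ⊔ E): entailed.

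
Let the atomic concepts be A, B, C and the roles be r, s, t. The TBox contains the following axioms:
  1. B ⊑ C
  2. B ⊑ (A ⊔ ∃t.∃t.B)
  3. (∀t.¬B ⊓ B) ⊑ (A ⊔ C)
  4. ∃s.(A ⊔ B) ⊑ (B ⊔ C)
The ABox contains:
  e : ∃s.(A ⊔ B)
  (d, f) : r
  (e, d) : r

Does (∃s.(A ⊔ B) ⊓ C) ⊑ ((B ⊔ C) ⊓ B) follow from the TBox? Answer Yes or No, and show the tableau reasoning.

1. (∃s.(A ⊔ B) ⊓ C) ⊑ ((B ⊔ C) ⊓ B)  ⇔  ((∃s.(A ⊔ B) ⊓ C) ⊓ ((¬B ⊓ ¬C) ⊔ ¬B)) unsat w.r.t. T
   apply at x₀: ∃s.(A ⊔ B)⊑(B ⊔ C)
   open: L(x₀) ⊇ {C, ¬B, ∃s.(A ⊔ B)} (+ ∃-successors)
2. Hence (∃s.(A ⊔ B) ⊓ C) ⊑ ((B ⊔ C) ⊓ B): not entailed.

No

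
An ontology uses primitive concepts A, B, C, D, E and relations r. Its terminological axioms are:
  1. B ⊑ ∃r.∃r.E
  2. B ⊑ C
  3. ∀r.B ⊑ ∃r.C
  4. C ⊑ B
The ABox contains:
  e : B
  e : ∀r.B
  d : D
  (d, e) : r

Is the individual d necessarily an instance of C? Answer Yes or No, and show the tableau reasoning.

1. d : C?  L(d) = {D} ∪ {¬C}
   open: L(d) ⊇ {D, ¬B, ¬C, ∃r.¬B} (+ ∃-successors) — d ∉ C possible
2. Hence d : C: not entailed.

No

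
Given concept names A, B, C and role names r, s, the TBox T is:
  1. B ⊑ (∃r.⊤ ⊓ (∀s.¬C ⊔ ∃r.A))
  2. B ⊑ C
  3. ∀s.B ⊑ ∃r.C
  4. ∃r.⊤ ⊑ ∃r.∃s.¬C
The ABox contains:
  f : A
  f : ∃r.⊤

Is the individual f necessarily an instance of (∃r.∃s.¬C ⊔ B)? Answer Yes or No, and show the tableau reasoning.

Yes

1. f : (∃r.∃s.¬C ⊔ B)?  L(f) = {A, ∃r.⊤} ∪ {(∀r.∀s.C ⊓ ¬B)}
   clash {C, ¬C} at an ∃-successor — f ∈ (∃r.∃s.¬C ⊔ B)
2. Hence f : (∃r.∃s.¬C ⊔ B): entailed.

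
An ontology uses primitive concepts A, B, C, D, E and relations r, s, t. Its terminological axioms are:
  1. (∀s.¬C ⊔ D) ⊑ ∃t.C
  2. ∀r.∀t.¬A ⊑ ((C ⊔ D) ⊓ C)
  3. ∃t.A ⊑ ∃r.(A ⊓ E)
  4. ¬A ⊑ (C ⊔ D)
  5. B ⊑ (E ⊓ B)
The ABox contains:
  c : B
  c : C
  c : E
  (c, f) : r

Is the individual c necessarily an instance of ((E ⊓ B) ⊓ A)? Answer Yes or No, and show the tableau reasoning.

1. c : ((E ⊓ B) ⊓ A)?  L(c) = {B, C, E} ∪ {((¬E ⊔ ¬B) ⊔ ¬A)}
   apply at c: B⊑(E ⊓ B)
   open: L(c) ⊇ {B, C, E, ¬A, ¬D, …} (+ ∃-successors) — c ∉ ((E ⊓ B) ⊓ A) possible
2. Hence c : ((E ⊓ B) ⊓ A): not entailed.

No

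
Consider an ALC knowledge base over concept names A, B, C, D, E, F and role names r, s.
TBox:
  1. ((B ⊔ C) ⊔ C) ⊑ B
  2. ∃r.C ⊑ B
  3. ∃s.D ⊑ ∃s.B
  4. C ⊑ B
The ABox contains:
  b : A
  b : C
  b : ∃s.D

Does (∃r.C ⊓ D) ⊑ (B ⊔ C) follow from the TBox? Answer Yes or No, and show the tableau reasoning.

1. (∃r.C ⊓ D) ⊑ (B ⊔ C)  ⇔  ((∃r.C ⊓ D) ⊓ (¬B ⊓ ¬C)) unsat w.r.t. T
   all branches close; clash {B, ¬B} at x₀
2. Hence (∃r.C ⊓ D) ⊑ (B ⊔ C): entailed.

Yes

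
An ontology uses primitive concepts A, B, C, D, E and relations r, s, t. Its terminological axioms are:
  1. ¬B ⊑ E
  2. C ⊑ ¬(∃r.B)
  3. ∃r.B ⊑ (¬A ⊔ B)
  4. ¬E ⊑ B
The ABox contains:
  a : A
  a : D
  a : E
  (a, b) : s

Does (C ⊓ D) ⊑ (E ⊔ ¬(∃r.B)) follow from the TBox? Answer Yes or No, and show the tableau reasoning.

Yes

1. (C ⊓ D) ⊑ (E ⊔ ¬(∃r.B))  ⇔  ((C ⊓ D) ⊓ (¬E ⊓ ∃r.B)) unsat w.r.t. T
   all branches close; clash {E, ¬E} at x₀
2. Hence (C ⊓ D) ⊑ (E ⊔ ¬(∃r.B)): entailed.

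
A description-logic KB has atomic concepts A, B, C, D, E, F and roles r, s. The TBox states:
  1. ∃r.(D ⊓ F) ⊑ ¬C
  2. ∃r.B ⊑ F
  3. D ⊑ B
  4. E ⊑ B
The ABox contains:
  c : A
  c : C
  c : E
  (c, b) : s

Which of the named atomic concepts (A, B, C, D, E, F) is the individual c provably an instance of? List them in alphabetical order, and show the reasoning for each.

1. c : A?  L(c) = {A, C, E} ∪ {¬A}
   clash {A, ¬A} at c — c ∈ A
2. c : B?  L(c) = {A, C, E} ∪ {¬B}
   clash {B, ¬B} at c — c ∈ B
3. c : C?  L(c) = {A, C, E} ∪ {¬C}
   clash {C, ¬C} at c — c ∈ C
4. c : D?  L(c) = {A, C, E} ∪ {¬D}
   apply at c: E⊑B
   open: L(c) ⊇ {A, B, C, E, ¬D, …} — c ∉ D possible
5. c : E?  L(c) = {A, C, E} ∪ {¬E}
   clash {E, ¬E} at c — c ∈ E
6. c : F?  L(c) = {A, C, E} ∪ {¬F}
   apply at c: E⊑B
   open: L(c) ⊇ {A, B, C, E, ¬D, …} — c ∉ F possible
7. Entailed for c: {A, B, C, E}

{A, B, C, E}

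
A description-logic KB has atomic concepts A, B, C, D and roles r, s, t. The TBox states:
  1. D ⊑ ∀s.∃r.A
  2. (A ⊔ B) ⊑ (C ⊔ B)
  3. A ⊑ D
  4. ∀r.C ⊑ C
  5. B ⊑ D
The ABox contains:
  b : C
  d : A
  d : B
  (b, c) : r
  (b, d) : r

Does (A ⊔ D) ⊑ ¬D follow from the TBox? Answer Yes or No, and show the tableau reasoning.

1. (A ⊔ D) ⊑ ¬D  ⇔  ((A ⊔ D) ⊓ D) unsat w.r.t. T
   apply at x₀: D⊑∀s.∃r.A
   open: L(x₀) ⊇ {D, ¬A, ¬B, ∀s.∃r.A, ∃r.¬C} (+ ∃-successors)
2. Hence (A ⊔ D) ⊑ ¬D: not entailed.

No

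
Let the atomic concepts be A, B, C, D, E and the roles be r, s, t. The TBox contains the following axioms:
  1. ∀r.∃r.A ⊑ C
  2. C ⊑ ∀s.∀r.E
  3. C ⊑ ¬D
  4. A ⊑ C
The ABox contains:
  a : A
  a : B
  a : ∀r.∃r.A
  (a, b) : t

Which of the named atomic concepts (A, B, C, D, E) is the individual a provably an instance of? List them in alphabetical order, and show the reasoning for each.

1. a : A?  L(a) = {A, B, ∀r.∃r.A} ∪ {¬A}
   clash {A, ¬A} at a — a ∈ A
2. a : B?  L(a) = {A, B, ∀r.∃r.A} ∪ {¬B}
   clash {B, ¬B} at a — a ∈ B
3. a : C?  L(a) = {A, B, ∀r.∃r.A} ∪ {¬C}
   clash {C, ¬C} at a — a ∈ C
4. a : D?  L(a) = {A, B, ∀r.∃r.A} ∪ {¬D}
   apply at a: ∀r.∃r.A⊑C; A⊑C
   open: L(a) ⊇ {A, B, C, ¬D, ∀r.∃r.A, …} — a ∉ D possible
5. a : E?  L(a) = {A, B, ∀r.∃r.A} ∪ {¬E}
   apply at a: ∀r.∃r.A⊑C; A⊑C
   open: L(a) ⊇ {A, B, C, ¬D, ¬E, …} — a ∉ E possible
6. Entailed for a: {A, B, C}

{A, B, C}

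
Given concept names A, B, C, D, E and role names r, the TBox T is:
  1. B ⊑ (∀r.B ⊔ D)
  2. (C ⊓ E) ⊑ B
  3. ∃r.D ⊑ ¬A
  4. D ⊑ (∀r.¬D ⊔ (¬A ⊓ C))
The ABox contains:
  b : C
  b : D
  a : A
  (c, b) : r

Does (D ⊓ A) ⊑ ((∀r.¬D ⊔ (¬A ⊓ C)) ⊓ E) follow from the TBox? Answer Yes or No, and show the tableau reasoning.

1. (D ⊓ A) ⊑ ((∀r.¬D ⊔ (¬A ⊓ C)) ⊓ E)  ⇔  ((D ⊓ A) ⊓ ((∃r.D ⊓ (A ⊔ ¬C)) ⊔ ¬E)) unsat w.r.t. T
   apply at x₀: D⊑(∀r.¬D ⊔ (¬A ⊓ C))
   open: L(x₀) ⊇ {A, D, ¬B, ¬C, ¬E, …}
2. Hence (D ⊓ A) ⊑ ((∀r.¬D ⊔ (¬A ⊓ C)) ⊓ E): not entailed.

No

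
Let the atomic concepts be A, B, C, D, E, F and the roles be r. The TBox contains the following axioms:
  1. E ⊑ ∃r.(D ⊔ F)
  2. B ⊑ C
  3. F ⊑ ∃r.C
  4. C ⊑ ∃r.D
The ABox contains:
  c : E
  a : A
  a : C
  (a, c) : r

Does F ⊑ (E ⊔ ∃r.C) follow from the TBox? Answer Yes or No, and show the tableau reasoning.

Yes

1. F ⊑ (E ⊔ ∃r.C)  ⇔  (F ⊓ (¬E ⊓ ∀r.¬C)) unsat w.r.t. T
   all branches close; clash {C, ¬C} at an ∃-successor
2. Hence F ⊑ (E ⊔ ∃r.C): entailed.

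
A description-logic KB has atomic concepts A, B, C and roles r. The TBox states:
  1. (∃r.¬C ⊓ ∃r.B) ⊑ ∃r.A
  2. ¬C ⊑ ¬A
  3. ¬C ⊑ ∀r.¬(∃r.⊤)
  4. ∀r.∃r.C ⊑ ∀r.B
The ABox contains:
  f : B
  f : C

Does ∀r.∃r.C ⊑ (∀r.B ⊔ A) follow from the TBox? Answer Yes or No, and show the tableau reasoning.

1. ∀r.∃r.C ⊑ (∀r.B ⊔ A)  ⇔  (∀r.∃r.C ⊓ (∃r.¬B ⊓ ¬A)) unsat w.r.t. T
   all branches close; clash {A, ¬A} at an ∃-successor
2. Hence ∀r.∃r.C ⊑ (∀r.B ⊔ A): entailed.

Yes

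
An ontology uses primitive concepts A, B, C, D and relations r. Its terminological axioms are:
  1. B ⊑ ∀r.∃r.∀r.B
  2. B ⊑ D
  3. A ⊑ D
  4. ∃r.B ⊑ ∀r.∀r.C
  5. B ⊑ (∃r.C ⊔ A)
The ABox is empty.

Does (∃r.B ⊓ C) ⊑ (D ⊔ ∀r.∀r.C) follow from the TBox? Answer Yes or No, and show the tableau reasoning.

Yes

1. (∃r.B ⊓ C) ⊑ (D ⊔ ∀r.∀r.C)  ⇔  ((∃r.B ⊓ C) ⊓ (¬D ⊓ ∃r.∃r.¬C)) unsat w.r.t. T
   all branches close; clash {D, ¬D} at x₀
2. Hence (∃r.B ⊓ C) ⊑ (D ⊔ ∀r.∀r.C): entailed.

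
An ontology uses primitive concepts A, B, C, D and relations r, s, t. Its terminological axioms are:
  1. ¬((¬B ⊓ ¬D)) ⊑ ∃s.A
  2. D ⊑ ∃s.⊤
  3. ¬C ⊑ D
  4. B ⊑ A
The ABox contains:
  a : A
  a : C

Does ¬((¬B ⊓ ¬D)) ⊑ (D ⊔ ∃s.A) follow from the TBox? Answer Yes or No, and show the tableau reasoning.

Yes

1. ¬((¬B ⊓ ¬D)) ⊑ (D ⊔ ∃s.A)  ⇔  ((B ⊔ D) ⊓ (¬D ⊓ ∀s.¬A)) unsat w.r.t. T
   all branches close; clash {D, ¬D} at x₀
2. Hence ¬((¬B ⊓ ¬D)) ⊑ (D ⊔ ∃s.A): entailed.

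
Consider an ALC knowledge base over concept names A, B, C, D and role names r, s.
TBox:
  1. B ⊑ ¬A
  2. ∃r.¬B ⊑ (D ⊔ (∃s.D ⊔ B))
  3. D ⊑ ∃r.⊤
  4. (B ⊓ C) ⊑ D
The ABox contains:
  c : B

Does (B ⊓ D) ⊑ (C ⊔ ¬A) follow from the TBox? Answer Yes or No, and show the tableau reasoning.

1. (B ⊓ D) ⊑ (C ⊔ ¬A)  ⇔  ((B ⊓ D) ⊓ (¬C ⊓ A)) unsat w.r.t. T
   all branches close; clash {A, ¬A} at x₀
2. Hence (B ⊓ D) ⊑ (C ⊔ ¬A): entailed.

Yes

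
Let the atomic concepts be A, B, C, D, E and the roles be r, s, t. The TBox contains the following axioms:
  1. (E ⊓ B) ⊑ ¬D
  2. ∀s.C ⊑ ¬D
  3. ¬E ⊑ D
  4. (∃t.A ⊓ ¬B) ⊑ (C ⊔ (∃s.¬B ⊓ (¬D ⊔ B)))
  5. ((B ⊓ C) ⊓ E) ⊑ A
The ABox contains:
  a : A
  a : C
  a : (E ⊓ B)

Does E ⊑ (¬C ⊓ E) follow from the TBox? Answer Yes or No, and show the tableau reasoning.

1. E ⊑ (¬C ⊓ E)  ⇔  (E ⊓ (C ⊔ ¬E)) unsat w.r.t. T
   open: L(x₀) ⊇ {C, E, ¬B, ∀t.¬A, ∃s.¬C} (+ ∃-successors)
2. Hence E ⊑ (¬C ⊓ E): not entailed.

No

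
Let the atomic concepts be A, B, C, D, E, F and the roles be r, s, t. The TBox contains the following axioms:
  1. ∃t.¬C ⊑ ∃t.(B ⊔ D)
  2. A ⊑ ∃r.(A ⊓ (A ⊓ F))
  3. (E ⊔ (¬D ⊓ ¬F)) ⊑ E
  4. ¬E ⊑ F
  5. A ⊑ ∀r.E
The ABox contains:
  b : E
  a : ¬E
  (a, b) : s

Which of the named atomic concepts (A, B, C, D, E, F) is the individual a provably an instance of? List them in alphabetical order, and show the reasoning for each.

1. a : A?  L(a) = {¬E} ∪ {¬A}
   apply at a: ¬E⊑F
   open: L(a) ⊇ {F, ¬A, ¬E, ∀t.C} — a ∉ A possible
2. a : B?  L(a) = {¬E} ∪ {¬B}
   apply at a: ¬E⊑F
   open: L(a) ⊇ {F, ¬A, ¬B, ¬E, ∀t.C} — a ∉ B possible
3. a : C?  L(a) = {¬E} ∪ {¬C}
   apply at a: ¬E⊑F
   open: L(a) ⊇ {F, ¬A, ¬C, ¬E, ∀t.C} — a ∉ C possible
4. a : D?  L(a) = {¬E} ∪ {¬D}
   apply at a: ¬E⊑F
   open: L(a) ⊇ {F, ¬A, ¬D, ¬E, ∀t.C} — a ∉ D possible
5. a : E?  L(a) = {¬E} ∪ {¬E}
   apply at a: ¬E⊑F
   open: L(a) ⊇ {F, ¬A, ¬E, ∀t.C} — a ∉ E possible
6. a : F?  L(a) = {¬E} ∪ {¬F}
   clash {F, ¬F} at a — a ∈ F
7. Entailed for a: {F}

{F}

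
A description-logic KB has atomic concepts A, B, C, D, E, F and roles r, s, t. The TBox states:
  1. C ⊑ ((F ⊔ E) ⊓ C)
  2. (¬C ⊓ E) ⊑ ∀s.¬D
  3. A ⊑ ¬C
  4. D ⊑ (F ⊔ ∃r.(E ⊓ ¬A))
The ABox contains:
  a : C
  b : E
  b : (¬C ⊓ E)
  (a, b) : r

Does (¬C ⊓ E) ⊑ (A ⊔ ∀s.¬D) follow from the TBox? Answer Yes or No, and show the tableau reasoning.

1. (¬C ⊓ E) ⊑ (A ⊔ ∀s.¬D)  ⇔  ((¬C ⊓ E) ⊓ (¬A ⊓ ∃s.D)) unsat w.r.t. T
   all branches close; clash {D, ¬D} at an ∃-successor
2. Hence (¬C ⊓ E) ⊑ (A ⊔ ∀s.¬D): entailed.

Yes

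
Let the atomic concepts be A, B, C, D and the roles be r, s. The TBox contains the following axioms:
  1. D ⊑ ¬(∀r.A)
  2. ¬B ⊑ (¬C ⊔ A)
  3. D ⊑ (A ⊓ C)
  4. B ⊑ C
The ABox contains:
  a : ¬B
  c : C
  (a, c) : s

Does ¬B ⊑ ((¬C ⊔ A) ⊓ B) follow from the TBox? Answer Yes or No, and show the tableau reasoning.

No

1. ¬B ⊑ ((¬C ⊔ A) ⊓ B)  ⇔  (¬B ⊓ ((C ⊓ ¬A) ⊔ ¬B)) unsat w.r.t. T
   apply at x₀: ¬B⊑(¬C ⊔ A)
   open: L(x₀) ⊇ {¬B, ¬C, ¬D}
2. Hence ¬B ⊑ ((¬C ⊔ A) ⊓ B): not entailed.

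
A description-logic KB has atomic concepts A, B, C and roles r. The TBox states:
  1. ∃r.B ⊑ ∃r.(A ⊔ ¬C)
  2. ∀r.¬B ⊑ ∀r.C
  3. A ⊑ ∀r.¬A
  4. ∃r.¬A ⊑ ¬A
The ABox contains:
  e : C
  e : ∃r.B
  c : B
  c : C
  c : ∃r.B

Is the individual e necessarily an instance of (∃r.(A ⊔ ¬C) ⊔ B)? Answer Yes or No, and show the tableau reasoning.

1. e : (∃r.(A ⊔ ¬C) ⊔ B)?  L(e) = {C, ∃r.B} ∪ {(∀r.(¬A ⊓ C) ⊓ ¬B)}
   clash {C, ¬C} at an ∃-successor — e ∈ (∃r.(A ⊔ ¬C) ⊔ B)
2. Hence e : (∃r.(A ⊔ ¬C) ⊔ B): entailed.

Yes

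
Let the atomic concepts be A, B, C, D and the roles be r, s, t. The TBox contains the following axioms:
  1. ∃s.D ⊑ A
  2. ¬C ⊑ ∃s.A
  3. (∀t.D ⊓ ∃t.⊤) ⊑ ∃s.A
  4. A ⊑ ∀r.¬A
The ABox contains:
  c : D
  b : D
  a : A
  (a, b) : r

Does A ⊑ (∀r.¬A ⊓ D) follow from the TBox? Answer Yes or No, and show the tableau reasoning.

1. A ⊑ (∀r.¬A ⊓ D)  ⇔  (A ⊓ (∃r.A ⊔ ¬D)) unsat w.r.t. T
   apply at x₀: A⊑∀r.¬A
   open: L(x₀) ⊇ {A, C, ¬D, ∀r.¬A, ∃t.¬D} (+ ∃-successors)
2. Hence A ⊑ (∀r.¬A ⊓ D): not entailed.

No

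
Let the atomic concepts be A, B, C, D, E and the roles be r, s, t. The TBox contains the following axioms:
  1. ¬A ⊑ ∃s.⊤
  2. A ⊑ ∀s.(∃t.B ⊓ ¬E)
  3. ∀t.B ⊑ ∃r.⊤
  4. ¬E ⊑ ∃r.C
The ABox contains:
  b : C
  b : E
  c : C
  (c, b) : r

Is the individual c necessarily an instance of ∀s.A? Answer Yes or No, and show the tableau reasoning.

1. c : ∀s.A?  L(c) = {C} ∪ {∃s.¬A}
   open: L(c) ⊇ {A, C, E, ∀s.(∃t.B ⊓ ¬E), ∃s.¬A, …} (+ ∃-successors) — c ∉ ∀s.A possible
2. Hence c : ∀s.A: not entailed.

No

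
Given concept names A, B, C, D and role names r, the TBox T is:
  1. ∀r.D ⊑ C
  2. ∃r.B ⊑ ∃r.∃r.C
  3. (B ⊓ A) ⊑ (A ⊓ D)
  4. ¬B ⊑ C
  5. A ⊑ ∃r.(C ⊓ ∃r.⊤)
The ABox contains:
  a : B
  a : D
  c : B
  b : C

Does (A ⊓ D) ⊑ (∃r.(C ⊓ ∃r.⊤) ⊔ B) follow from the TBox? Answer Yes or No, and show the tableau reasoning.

Yes

1. (A ⊓ D) ⊑ (∃r.(C ⊓ ∃r.⊤) ⊔ B)  ⇔  ((A ⊓ D) ⊓ (∀r.(¬C ⊔ ∀r.⊥) ⊓ ¬B)) unsat w.r.t. T
   all branches close; clash ⊥ at an ∃-successor
2. Hence (A ⊓ D) ⊑ (∃r.(C ⊓ ∃r.⊤) ⊔ B): entailed.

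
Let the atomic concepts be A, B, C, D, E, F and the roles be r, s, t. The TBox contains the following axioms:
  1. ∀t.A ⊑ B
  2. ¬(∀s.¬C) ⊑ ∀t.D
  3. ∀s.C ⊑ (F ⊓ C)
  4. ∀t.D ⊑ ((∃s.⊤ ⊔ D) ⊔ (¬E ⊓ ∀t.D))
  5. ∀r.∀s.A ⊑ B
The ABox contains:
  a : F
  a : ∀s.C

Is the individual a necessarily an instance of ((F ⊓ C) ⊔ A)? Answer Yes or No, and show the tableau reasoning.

Yes

1. a : ((F ⊓ C) ⊔ A)?  L(a) = {F, ∀s.C} ∪ {((¬F ⊔ ¬C) ⊓ ¬A)}
   clash {C, ¬C} at a — a ∈ ((F ⊓ C) ⊔ A)
2. Hence a : ((F ⊓ C) ⊔ A): entailed.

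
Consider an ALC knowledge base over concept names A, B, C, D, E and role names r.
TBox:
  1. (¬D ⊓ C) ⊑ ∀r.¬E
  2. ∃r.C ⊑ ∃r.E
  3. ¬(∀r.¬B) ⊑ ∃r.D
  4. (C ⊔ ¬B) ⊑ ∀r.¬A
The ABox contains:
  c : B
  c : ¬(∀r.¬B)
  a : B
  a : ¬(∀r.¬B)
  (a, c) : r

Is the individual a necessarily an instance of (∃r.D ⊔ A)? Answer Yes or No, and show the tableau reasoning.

1. a : (∃r.D ⊔ A)?  L(a) = {B, ¬(∀r.¬B)} ∪ {(∀r.¬D ⊓ ¬A)}
   clash {E, ¬E} at an ∃-successor — a ∈ (∃r.D ⊔ A)
2. Hence a : (∃r.D ⊔ A): entailed.

Yes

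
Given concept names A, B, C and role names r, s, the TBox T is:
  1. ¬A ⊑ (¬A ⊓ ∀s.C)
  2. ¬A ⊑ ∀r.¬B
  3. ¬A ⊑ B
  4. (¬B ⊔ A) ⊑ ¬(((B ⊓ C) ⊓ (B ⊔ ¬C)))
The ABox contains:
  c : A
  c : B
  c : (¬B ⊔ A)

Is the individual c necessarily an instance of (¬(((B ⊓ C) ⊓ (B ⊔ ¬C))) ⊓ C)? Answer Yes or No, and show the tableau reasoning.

No

1. c : (¬(((B ⊓ C) ⊓ (B ⊔ ¬C))) ⊓ C)?  L(c) = {A, B, (¬B ⊔ A)} ∪ {(((B ⊓ C) ⊓ (B ⊔ ¬C)) ⊔ ¬C)}
   apply at c: (¬B ⊔ A)⊑¬(((B ⊓ C) ⊓ (B ⊔ ¬C)))
   open: L(c) ⊇ {A, B, ¬C} — c ∉ (¬(((B ⊓ C) ⊓ (B ⊔ ¬C))) ⊓ C) possible
2. Hence c : (¬(((B ⊓ C) ⊓ (B ⊔ ¬C))) ⊓ C): not entailed.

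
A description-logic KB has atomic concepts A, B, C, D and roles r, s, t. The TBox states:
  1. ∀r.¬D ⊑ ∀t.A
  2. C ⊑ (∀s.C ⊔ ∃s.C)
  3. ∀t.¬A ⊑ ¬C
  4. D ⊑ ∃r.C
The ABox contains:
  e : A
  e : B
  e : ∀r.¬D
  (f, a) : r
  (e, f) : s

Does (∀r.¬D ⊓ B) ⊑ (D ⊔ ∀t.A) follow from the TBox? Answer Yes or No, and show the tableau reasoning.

Yes

1. (∀r.¬D ⊓ B) ⊑ (D ⊔ ∀t.A)  ⇔  ((∀r.¬D ⊓ B) ⊓ (¬D ⊓ ∃t.¬A)) unsat w.r.t. T
   all branches close; clash {A, ¬A} at an ∃-successor
2. Hence (∀r.¬D ⊓ B) ⊑ (D ⊔ ∀t.A): entailed.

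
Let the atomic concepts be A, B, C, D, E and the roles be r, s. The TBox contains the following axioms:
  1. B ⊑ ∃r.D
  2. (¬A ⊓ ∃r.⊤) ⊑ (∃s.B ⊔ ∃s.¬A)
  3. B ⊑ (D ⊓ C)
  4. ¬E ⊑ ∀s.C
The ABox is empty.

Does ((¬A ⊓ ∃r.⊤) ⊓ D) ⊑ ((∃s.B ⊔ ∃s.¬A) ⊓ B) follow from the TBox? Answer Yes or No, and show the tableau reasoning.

No

1. ((¬A ⊓ ∃r.⊤) ⊓ D) ⊑ ((∃s.B ⊔ ∃s.¬A) ⊓ B)  ⇔  (((¬A ⊓ ∃r.⊤) ⊓ D) ⊓ ((∀s.¬B ⊓ ∀s.A) ⊔ ¬B)) unsat w.r.t. T
   apply at x₀: (¬A ⊓ ∃r.⊤)⊑(∃s.B ⊔ ∃s.¬A)
   open: L(x₀) ⊇ {D, E, ¬A, ¬B, ∃r.⊤, …} (+ ∃-successors)
2. Hence ((¬A ⊓ ∃r.⊤) ⊓ D) ⊑ ((∃s.B ⊔ ∃s.¬A) ⊓ B): not entailed.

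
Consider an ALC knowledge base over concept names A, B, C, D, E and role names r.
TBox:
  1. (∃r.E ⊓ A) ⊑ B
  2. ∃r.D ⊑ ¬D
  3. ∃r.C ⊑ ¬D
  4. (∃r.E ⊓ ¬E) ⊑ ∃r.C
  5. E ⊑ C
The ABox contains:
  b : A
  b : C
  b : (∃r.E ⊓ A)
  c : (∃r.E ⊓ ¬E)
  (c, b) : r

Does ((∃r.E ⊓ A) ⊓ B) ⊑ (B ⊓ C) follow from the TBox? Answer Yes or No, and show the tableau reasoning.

No

1. ((∃r.E ⊓ A) ⊓ B) ⊑ (B ⊓ C)  ⇔  (((∃r.E ⊓ A) ⊓ B) ⊓ (¬B ⊔ ¬C)) unsat w.r.t. T
   open: L(x₀) ⊇ {A, B, ¬C, ¬D, ¬E, …} (+ ∃-successors)
2. Hence ((∃r.E ⊓ A) ⊓ B) ⊑ (B ⊓ C): not entailed.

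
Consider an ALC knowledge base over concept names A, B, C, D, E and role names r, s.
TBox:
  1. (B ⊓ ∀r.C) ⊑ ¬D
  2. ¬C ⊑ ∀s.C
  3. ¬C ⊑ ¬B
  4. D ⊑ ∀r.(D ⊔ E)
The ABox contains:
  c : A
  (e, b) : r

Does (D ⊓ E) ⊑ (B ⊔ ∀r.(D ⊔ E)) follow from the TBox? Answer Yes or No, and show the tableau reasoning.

1. (D ⊓ E) ⊑ (B ⊔ ∀r.(D ⊔ E))  ⇔  ((D ⊓ E) ⊓ (¬B ⊓ ∃r.(¬D ⊓ ¬E))) unsat w.r.t. T
   all branches close; clash {D, ¬D} at x₀
2. Hence (D ⊓ E) ⊑ (B ⊔ ∀r.(D ⊔ E)): entailed.

Yes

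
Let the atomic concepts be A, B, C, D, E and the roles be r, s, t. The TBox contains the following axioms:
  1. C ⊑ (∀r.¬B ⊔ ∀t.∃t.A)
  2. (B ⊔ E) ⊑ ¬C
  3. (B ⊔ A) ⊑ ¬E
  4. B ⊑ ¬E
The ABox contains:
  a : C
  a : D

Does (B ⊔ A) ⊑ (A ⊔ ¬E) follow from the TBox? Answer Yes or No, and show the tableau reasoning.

1. (B ⊔ A) ⊑ (A ⊔ ¬E)  ⇔  ((B ⊔ A) ⊓ (¬A ⊓ E)) unsat w.r.t. T
   all branches close; clash {A, ¬A} at x₀
2. Hence (B ⊔ A) ⊑ (A ⊔ ¬E): entailed.

Yes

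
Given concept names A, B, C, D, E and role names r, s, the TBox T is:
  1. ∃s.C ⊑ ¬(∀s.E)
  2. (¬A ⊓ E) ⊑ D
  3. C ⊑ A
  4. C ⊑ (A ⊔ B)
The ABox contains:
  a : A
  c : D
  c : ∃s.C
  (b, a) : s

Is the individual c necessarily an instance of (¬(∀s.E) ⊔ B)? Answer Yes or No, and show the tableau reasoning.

Yes

1. c : (¬(∀s.E) ⊔ B)?  L(c) = {D, ∃s.C} ∪ {(∀s.E ⊓ ¬B)}
   clash {B, ¬B} at c — c ∈ (¬(∀s.E) ⊔ B)
2. Hence c : (¬(∀s.E) ⊔ B): entailed.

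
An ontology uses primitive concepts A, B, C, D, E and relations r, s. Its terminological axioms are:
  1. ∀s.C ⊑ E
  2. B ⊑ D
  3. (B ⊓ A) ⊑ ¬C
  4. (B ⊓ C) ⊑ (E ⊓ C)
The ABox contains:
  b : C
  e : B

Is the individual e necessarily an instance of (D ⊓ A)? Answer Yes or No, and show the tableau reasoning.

No

1. e : (D ⊓ A)?  L(e) = {B} ∪ {(¬D ⊔ ¬A)}
   apply at e: B⊑D
   open: L(e) ⊇ {B, D, ¬A, ¬C, ∃s.¬C} (+ ∃-successors) — e ∉ (D ⊓ A) possible
2. Hence e : (D ⊓ A): not entailed.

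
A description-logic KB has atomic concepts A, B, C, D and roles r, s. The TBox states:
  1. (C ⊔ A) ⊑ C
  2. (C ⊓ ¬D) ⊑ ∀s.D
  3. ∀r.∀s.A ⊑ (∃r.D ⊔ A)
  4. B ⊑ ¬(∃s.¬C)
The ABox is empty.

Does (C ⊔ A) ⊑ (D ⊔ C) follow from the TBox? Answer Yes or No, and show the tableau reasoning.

1. (C ⊔ A) ⊑ (D ⊔ C)  ⇔  ((C ⊔ A) ⊓ (¬D ⊓ ¬C)) unsat w.r.t. T
   all branches close; clash {C, ¬C} at x₀
2. Hence (C ⊔ A) ⊑ (D ⊔ C): entailed.

Yes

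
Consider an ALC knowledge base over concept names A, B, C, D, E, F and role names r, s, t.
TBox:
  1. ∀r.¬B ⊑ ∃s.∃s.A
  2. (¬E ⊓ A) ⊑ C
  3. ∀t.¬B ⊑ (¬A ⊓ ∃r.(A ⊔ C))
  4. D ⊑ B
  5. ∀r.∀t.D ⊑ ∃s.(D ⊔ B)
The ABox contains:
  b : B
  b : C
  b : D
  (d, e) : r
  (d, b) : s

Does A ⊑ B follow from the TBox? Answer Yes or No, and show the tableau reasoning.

No

1. A ⊑ B  ⇔  (A ⊓ ¬B) unsat w.r.t. T
   open: L(x₀) ⊇ {A, E, ¬B, ¬D, ∃r.B, …} (+ ∃-successors)
2. Hence A ⊑ B: not entailed.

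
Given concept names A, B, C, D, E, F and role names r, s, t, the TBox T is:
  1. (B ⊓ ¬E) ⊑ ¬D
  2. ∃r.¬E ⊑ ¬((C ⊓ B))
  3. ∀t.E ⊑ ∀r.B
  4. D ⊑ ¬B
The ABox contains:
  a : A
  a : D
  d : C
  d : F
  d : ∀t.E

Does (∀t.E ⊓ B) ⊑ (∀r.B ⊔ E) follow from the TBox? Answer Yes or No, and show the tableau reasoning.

Yes

1. (∀t.E ⊓ B) ⊑ (∀r.B ⊔ E)  ⇔  ((∀t.E ⊓ B) ⊓ (∃r.¬B ⊓ ¬E)) unsat w.r.t. T
   all branches close; clash {B, ¬B} at x₀
2. Hence (∀t.E ⊓ B) ⊑ (∀r.B ⊔ E): entailed.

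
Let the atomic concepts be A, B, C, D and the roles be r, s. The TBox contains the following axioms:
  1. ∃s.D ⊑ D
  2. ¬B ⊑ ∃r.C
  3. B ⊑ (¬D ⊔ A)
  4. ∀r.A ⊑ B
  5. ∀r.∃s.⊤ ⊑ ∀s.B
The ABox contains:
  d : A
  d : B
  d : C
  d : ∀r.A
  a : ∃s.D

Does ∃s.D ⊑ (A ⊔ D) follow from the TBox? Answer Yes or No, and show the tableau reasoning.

1. ∃s.D ⊑ (A ⊔ D)  ⇔  (∃s.D ⊓ (¬A ⊓ ¬D)) unsat w.r.t. T
   all branches close; clash {D, ¬D} at x₀
2. Hence ∃s.D ⊑ (A ⊔ D): entailed.

Yes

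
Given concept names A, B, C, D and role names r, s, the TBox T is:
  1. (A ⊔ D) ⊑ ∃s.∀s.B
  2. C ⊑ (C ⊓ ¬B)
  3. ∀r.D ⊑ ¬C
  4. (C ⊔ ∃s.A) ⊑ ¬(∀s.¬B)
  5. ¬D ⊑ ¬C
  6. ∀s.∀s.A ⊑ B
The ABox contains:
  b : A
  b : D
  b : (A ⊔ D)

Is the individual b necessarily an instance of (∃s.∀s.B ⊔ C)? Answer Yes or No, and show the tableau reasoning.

Yes

1. b : (∃s.∀s.B ⊔ C)?  L(b) = {A, D, (A ⊔ D)} ∪ {(∀s.∃s.¬B ⊓ ¬C)}
   clash {B, ¬B} at an ∃-successor — b ∈ (∃s.∀s.B ⊔ C)
2. Hence b : (∃s.∀s.B ⊔ C): entailed.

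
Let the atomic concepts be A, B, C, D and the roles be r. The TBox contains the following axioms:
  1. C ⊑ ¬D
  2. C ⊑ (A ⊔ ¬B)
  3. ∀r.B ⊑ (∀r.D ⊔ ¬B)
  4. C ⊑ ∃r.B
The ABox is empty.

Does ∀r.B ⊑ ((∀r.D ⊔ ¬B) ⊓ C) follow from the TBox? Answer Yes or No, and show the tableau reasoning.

No

1. ∀r.B ⊑ ((∀r.D ⊔ ¬B) ⊓ C)  ⇔  (∀r.B ⊓ ((∃r.¬D ⊓ B) ⊔ ¬C)) unsat w.r.t. T
   apply at x₀: ∀r.B⊑(∀r.D ⊔ ¬B)
   open: L(x₀) ⊇ {¬C, ∀r.B, ∀r.D}
2. Hence ∀r.B ⊑ ((∀r.D ⊔ ¬B) ⊓ C): not entailed.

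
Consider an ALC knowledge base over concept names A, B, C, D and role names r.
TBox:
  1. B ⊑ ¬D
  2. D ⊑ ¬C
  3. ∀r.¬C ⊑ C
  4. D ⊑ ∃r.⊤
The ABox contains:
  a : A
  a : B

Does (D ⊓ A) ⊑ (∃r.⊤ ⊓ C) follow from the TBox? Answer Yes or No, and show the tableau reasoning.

No

1. (D ⊓ A) ⊑ (∃r.⊤ ⊓ C)  ⇔  ((D ⊓ A) ⊓ (∀r.⊥ ⊔ ¬C)) unsat w.r.t. T
   apply at x₀: D⊑¬C; D⊑∃r.⊤
   open: L(x₀) ⊇ {A, D, ¬B, ¬C, ∃r.C, …} (+ ∃-successors)
2. Hence (D ⊓ A) ⊑ (∃r.⊤ ⊓ C): not entailed.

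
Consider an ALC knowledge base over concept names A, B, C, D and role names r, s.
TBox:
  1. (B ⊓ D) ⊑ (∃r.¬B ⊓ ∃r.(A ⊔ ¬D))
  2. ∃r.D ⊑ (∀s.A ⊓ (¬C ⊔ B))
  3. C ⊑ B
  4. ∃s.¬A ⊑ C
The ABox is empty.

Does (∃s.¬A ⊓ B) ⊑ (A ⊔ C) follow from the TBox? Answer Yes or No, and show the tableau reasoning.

Yes

1. (∃s.¬A ⊓ B) ⊑ (A ⊔ C)  ⇔  ((∃s.¬A ⊓ B) ⊓ (¬A ⊓ ¬C)) unsat w.r.t. T
   all branches close; clash {C, ¬C} at x₀
2. Hence (∃s.¬A ⊓ B) ⊑ (A ⊔ C): entailed.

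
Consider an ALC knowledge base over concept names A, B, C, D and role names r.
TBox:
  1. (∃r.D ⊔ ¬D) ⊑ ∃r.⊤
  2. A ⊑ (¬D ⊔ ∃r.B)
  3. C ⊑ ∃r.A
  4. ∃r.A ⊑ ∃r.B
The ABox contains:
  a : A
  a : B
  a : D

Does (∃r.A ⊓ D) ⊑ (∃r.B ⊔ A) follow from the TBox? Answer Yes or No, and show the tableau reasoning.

Yes

1. (∃r.A ⊓ D) ⊑ (∃r.B ⊔ A)  ⇔  ((∃r.A ⊓ D) ⊓ (∀r.¬B ⊓ ¬A)) unsat w.r.t. T
   all branches close; clash {B, ¬B} at an ∃-successor
2. Hence (∃r.A ⊓ D) ⊑ (∃r.B ⊔ A): entailed.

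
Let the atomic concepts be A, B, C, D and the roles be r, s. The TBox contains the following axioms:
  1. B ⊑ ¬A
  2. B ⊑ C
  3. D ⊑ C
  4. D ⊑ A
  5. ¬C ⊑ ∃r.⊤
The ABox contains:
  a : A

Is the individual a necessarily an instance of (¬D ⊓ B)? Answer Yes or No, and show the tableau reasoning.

No

1. a : (¬D ⊓ B)?  L(a) = {A} ∪ {(D ⊔ ¬B)}
   open: L(a) ⊇ {A, C, D, ¬B} — a ∉ (¬D ⊓ B) possible
2. Hence a : (¬D ⊓ B): not entailed.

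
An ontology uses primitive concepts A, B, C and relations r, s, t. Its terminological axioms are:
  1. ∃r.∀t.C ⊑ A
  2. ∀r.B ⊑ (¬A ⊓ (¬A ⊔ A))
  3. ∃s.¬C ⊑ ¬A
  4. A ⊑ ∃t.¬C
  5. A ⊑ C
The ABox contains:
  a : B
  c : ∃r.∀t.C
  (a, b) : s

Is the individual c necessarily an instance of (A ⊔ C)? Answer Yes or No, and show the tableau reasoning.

1. c : (A ⊔ C)?  L(c) = {∃r.∀t.C} ∪ {(¬A ⊓ ¬C)}
   clash {A, ¬A} at c — c ∈ (A ⊔ C)
2. Hence c : (A ⊔ C): entailed.

Yes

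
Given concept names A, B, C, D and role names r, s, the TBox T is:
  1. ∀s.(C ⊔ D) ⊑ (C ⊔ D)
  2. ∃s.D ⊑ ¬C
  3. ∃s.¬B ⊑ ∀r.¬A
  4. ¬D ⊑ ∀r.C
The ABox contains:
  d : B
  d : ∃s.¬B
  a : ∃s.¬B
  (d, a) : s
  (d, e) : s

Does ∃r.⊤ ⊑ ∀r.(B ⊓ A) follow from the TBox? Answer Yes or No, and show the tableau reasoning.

1. ∃r.⊤ ⊑ ∀r.(B ⊓ A)  ⇔  (∃r.⊤ ⊓ ∃r.(¬B ⊔ ¬A)) unsat w.r.t. T
   open: L(x₀) ⊇ {D, ∀s.B, ∀s.¬D, ∃r.(¬B ⊔ ¬A), ∃r.⊤, …} (+ ∃-successors)
2. Hence ∃r.⊤ ⊑ ∀r.(B ⊓ A): not entailed.

No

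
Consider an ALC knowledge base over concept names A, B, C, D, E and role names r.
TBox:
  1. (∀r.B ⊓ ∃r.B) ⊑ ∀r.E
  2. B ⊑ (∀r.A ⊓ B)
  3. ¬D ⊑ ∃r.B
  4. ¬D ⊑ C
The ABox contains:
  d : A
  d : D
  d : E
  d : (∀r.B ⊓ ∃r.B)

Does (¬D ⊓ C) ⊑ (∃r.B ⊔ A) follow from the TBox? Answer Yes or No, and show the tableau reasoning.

1. (¬D ⊓ C) ⊑ (∃r.B ⊔ A)  ⇔  ((¬D ⊓ C) ⊓ (∀r.¬B ⊓ ¬A)) unsat w.r.t. T
   all branches close; clash {B, ¬B} at an ∃-successor
2. Hence (¬D ⊓ C) ⊑ (∃r.B ⊔ A): entailed.

Yes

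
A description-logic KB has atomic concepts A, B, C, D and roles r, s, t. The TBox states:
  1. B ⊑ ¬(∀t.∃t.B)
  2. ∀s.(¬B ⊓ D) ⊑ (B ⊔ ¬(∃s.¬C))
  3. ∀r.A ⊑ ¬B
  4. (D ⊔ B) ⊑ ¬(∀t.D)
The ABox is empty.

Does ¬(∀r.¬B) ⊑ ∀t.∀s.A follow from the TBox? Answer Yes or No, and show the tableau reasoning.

1. ¬(∀r.¬B) ⊑ ∀t.∀s.A  ⇔  (∃r.B ⊓ ∃t.∃s.¬A) unsat w.r.t. T
   open: L(x₀) ⊇ {¬B, ¬D, ∃r.B, ∃s.(B ⊔ ¬D), ∃t.∃s.¬A} (+ ∃-successors)
2. Hence ¬(∀r.¬B) ⊑ ∀t.∀s.A: not entailed.

No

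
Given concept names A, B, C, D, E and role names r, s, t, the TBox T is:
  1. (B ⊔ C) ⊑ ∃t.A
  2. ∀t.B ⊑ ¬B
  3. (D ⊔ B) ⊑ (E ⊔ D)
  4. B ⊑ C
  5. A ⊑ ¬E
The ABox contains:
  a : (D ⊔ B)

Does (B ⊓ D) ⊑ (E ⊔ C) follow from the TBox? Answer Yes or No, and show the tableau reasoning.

Yes

1. (B ⊓ D) ⊑ (E ⊔ C)  ⇔  ((B ⊓ D) ⊓ (¬E ⊓ ¬C)) unsat w.r.t. T
   all branches close; clash {C, ¬C} at x₀
2. Hence (B ⊓ D) ⊑ (E ⊔ C): entailed.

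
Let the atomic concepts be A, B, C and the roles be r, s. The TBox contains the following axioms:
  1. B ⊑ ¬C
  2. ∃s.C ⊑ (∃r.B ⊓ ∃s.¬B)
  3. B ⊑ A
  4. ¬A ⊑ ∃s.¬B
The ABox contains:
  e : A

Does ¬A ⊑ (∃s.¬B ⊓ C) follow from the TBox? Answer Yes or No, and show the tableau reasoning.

1. ¬A ⊑ (∃s.¬B ⊓ C)  ⇔  (¬A ⊓ (∀s.B ⊔ ¬C)) unsat w.r.t. T
   apply at x₀: ¬A⊑∃s.¬B
   open: L(x₀) ⊇ {¬A, ¬B, ¬C, ∀s.¬C, ∃s.¬B} (+ ∃-successors)
2. Hence ¬A ⊑ (∃s.¬B ⊓ C): not entailed.

No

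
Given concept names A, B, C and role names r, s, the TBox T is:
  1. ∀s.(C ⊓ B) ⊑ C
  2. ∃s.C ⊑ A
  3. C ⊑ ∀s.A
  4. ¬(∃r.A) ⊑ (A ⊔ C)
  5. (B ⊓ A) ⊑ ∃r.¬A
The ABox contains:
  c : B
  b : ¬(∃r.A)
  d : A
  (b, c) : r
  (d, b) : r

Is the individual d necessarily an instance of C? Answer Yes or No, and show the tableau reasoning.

1. d : C?  L(d) = {A} ∪ {¬C}
   open: L(d) ⊇ {A, ¬B, ¬C, ∃r.A, ∃s.(¬C ⊔ ¬B)} (+ ∃-successors) — d ∉ C possible
2. Hence d : C: not entailed.

No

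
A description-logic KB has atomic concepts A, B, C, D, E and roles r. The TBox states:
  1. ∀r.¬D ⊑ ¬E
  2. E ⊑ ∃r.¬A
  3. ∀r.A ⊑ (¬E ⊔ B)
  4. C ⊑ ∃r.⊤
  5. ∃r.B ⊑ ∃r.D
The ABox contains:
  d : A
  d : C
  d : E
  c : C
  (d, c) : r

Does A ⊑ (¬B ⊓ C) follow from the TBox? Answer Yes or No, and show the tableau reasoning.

1. A ⊑ (¬B ⊓ C)  ⇔  (A ⊓ (B ⊔ ¬C)) unsat w.r.t. T
   open: L(x₀) ⊇ {A, B, ¬C, ¬E, ∃r.D, …} (+ ∃-successors)
2. Hence A ⊑ (¬B ⊓ C): not entailed.

No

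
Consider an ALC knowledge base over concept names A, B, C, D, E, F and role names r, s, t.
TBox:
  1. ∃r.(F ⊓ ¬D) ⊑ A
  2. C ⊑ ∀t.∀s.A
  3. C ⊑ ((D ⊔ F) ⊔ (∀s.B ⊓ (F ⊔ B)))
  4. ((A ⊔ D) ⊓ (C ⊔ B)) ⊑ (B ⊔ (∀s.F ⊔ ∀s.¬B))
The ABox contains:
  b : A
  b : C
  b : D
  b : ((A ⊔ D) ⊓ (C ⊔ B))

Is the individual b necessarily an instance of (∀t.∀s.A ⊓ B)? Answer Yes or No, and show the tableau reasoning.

No

1. b : (∀t.∀s.A ⊓ B)?  L(b) = {A, C, D, ((A ⊔ D) ⊓ (C ⊔ B))} ∪ {(∃t.∃s.¬A ⊔ ¬B)}
   apply at b: C⊑∀t.∀s.A; C⊑((D ⊔ F) ⊔ (∀s.B ⊓ (F ⊔ B))); ((A ⊔ D) ⊓ (C ⊔ B))⊑(B ⊔ (∀s.F ⊔ ∀s.¬B))
   open: L(b) ⊇ {A, C, D, ¬B, ∀s.F, …} — b ∉ (∀t.∀s.A ⊓ B) possible
2. Hence b : (∀t.∀s.A ⊓ B): not entailed.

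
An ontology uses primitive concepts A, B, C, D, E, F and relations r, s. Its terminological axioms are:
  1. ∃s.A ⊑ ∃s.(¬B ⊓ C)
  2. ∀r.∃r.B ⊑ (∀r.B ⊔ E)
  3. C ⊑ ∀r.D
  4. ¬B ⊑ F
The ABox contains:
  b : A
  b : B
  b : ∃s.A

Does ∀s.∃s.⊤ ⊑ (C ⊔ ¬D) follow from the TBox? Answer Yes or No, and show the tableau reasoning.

1. ∀s.∃s.⊤ ⊑ (C ⊔ ¬D)  ⇔  (∀s.∃s.⊤ ⊓ (¬C ⊓ D)) unsat w.r.t. T
   open: L(x₀) ⊇ {B, D, ¬C, ∀s.¬A, ∀s.∃s.⊤, …} (+ ∃-successors)
2. Hence ∀s.∃s.⊤ ⊑ (C ⊔ ¬D): not entailed.

No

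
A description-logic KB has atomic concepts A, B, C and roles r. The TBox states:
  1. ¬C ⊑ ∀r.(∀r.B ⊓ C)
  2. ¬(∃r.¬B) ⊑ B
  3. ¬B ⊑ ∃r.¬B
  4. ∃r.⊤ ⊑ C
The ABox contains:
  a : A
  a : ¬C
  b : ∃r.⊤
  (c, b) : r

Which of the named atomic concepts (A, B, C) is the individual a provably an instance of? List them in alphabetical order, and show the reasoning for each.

{A, B}

1. a : A?  L(a) = {A, ¬C} ∪ {¬A}
   clash {A, ¬A} at a — a ∈ A
2. a : B?  L(a) = {A, ¬C} ∪ {¬B}
   clash {C, ¬C} at a — a ∈ B
3. a : C?  L(a) = {A, ¬C} ∪ {¬C}
   apply at a: ¬C⊑∀r.(∀r.B ⊓ C)
   open: L(a) ⊇ {A, B, ¬C, ∀r.(∀r.B ⊓ C), ∀r.⊥} — a ∉ C possible
4. Entailed for a: {A, B}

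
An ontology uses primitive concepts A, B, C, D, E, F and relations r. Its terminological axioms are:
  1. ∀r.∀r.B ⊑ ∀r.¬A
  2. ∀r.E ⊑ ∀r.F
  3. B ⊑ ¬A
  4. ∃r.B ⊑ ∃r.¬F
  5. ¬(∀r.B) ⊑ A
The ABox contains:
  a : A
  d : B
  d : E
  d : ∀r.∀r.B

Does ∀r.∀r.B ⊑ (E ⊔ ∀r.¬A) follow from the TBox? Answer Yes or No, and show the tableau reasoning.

Yes

1. ∀r.∀r.B ⊑ (E ⊔ ∀r.¬A)  ⇔  (∀r.∀r.B ⊓ (¬E ⊓ ∃r.A)) unsat w.r.t. T
   all branches close; clash {A, ¬A} at x₀
2. Hence ∀r.∀r.B ⊑ (E ⊔ ∀r.¬A): entailed.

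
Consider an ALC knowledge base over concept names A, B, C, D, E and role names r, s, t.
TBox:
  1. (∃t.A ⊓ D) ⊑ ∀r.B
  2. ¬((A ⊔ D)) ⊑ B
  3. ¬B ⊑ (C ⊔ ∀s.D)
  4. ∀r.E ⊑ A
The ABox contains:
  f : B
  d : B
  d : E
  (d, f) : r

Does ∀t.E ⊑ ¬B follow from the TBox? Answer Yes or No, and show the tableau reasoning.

No

1. ∀t.E ⊑ ¬B  ⇔  (∀t.E ⊓ B) unsat w.r.t. T
   open: L(x₀) ⊇ {B, ∀t.E, ∀t.¬A, ∃r.¬E} (+ ∃-successors)
2. Hence ∀t.E ⊑ ¬B: not entailed.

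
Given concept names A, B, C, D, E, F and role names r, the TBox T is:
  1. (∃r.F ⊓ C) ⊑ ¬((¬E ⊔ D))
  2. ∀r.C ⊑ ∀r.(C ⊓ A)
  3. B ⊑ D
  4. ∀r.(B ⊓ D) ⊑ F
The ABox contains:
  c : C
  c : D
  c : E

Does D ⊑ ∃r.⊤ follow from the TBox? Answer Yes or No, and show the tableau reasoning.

No

1. D ⊑ ∃r.⊤  ⇔  (D ⊓ ∀r.⊥) unsat w.r.t. T
   open: L(x₀) ⊇ {D, F, ∀r.(C ⊓ A), ∀r.¬F, ∀r.⊥}
2. Hence D ⊑ ∃r.⊤: not entailed.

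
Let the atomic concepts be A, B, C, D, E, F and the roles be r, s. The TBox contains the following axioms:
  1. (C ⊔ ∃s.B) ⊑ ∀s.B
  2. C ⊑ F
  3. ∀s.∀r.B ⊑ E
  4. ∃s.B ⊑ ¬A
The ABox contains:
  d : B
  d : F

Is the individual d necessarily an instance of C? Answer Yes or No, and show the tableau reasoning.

No

1. d : C?  L(d) = {B, F} ∪ {¬C}
   open: L(d) ⊇ {B, F, ¬C, ∀s.¬B, ∃s.∃r.¬B} (+ ∃-successors) — d ∉ C possible
2. Hence d : C: not entailed.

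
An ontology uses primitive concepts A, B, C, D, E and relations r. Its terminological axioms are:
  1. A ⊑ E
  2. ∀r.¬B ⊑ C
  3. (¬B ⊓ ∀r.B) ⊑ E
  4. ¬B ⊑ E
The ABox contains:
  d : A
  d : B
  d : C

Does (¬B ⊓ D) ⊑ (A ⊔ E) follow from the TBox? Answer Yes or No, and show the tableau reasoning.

1. (¬B ⊓ D) ⊑ (A ⊔ E)  ⇔  ((¬B ⊓ D) ⊓ (¬A ⊓ ¬E)) unsat w.r.t. T
   all branches close; clash {E, ¬E} at x₀
2. Hence (¬B ⊓ D) ⊑ (A ⊔ E): entailed.

Yes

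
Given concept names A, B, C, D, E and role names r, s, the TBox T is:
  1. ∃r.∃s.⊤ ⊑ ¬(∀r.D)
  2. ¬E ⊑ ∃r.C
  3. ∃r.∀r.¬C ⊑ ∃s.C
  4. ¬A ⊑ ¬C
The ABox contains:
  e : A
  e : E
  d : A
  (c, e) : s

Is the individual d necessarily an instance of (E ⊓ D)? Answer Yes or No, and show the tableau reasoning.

1. d : (E ⊓ D)?  L(d) = {A} ∪ {(¬E ⊔ ¬D)}
   open: L(d) ⊇ {A, E, ¬D, ∀r.∀s.⊥, ∀r.∃r.C} — d ∉ (E ⊓ D) possible
2. Hence d : (E ⊓ D): not entailed.

No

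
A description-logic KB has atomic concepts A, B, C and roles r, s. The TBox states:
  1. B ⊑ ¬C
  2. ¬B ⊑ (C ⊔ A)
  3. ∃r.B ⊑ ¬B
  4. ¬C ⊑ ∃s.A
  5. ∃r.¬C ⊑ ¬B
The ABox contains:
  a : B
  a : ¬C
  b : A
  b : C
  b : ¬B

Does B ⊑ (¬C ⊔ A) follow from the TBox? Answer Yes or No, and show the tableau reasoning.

Yes

1. B ⊑ (¬C ⊔ A)  ⇔  (B ⊓ (C ⊓ ¬A)) unsat w.r.t. T
   all branches close; clash {C, ¬C} at x₀
2. Hence B ⊑ (¬C ⊔ A): entailed.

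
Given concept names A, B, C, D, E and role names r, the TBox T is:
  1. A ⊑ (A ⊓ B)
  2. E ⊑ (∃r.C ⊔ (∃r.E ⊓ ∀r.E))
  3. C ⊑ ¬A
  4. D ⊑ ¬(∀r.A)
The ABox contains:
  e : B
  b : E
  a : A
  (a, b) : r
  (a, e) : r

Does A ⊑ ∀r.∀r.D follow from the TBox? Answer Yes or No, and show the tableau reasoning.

No

1. A ⊑ ∀r.∀r.D  ⇔  (A ⊓ ∃r.∃r.¬D) unsat w.r.t. T
   apply at x₀: A⊑(A ⊓ B)
   open: L(x₀) ⊇ {A, B, ¬C, ¬D, ¬E, …} (+ ∃-successors)
2. Hence A ⊑ ∀r.∀r.D: not entailed.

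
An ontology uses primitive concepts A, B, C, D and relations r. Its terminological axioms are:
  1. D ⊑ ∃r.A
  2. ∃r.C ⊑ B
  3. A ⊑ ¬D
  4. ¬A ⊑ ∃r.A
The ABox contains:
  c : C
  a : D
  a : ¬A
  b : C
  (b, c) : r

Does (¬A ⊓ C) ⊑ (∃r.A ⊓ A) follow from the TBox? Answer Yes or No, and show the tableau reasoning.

1. (¬A ⊓ C) ⊑ (∃r.A ⊓ A)  ⇔  ((¬A ⊓ C) ⊓ (∀r.¬A ⊔ ¬A)) unsat w.r.t. T
   apply at x₀: ¬A⊑∃r.A
   open: L(x₀) ⊇ {C, ¬A, ∀r.¬C, ∃r.A} (+ ∃-successors)
2. Hence (¬A ⊓ C) ⊑ (∃r.A ⊓ A): not entailed.

No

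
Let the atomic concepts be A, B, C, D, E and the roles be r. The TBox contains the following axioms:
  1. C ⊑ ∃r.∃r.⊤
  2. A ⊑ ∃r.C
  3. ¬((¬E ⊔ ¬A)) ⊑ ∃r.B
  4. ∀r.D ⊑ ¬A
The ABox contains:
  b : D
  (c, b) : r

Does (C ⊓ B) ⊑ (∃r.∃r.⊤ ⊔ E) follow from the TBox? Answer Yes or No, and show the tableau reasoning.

Yes

1. (C ⊓ B) ⊑ (∃r.∃r.⊤ ⊔ E)  ⇔  ((C ⊓ B) ⊓ (∀r.∀r.⊥ ⊓ ¬E)) unsat w.r.t. T
   all branches close; clash ⊥ at an ∃-successor
2. Hence (C ⊓ B) ⊑ (∃r.∃r.⊤ ⊔ E): entailed.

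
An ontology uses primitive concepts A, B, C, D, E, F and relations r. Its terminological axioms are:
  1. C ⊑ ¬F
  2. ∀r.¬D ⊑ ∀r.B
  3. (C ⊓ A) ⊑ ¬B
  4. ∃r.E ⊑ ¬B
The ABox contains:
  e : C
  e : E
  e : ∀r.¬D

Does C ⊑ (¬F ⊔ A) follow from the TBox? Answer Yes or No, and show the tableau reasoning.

Yes

1. C ⊑ (¬F ⊔ A)  ⇔  (C ⊓ (F ⊓ ¬A)) unsat w.r.t. T
   all branches close; clash {F, ¬F} at x₀
2. Hence C ⊑ (¬F ⊔ A): entailed.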